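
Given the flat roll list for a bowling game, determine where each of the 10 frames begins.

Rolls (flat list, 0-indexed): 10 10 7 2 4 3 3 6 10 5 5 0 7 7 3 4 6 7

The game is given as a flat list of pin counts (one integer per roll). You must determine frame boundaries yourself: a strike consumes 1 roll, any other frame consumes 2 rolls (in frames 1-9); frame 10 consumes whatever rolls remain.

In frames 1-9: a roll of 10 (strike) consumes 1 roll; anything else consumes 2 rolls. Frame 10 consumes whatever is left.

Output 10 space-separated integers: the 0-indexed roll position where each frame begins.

Frame 1 starts at roll index 0: roll=10 (strike), consumes 1 roll
Frame 2 starts at roll index 1: roll=10 (strike), consumes 1 roll
Frame 3 starts at roll index 2: rolls=7,2 (sum=9), consumes 2 rolls
Frame 4 starts at roll index 4: rolls=4,3 (sum=7), consumes 2 rolls
Frame 5 starts at roll index 6: rolls=3,6 (sum=9), consumes 2 rolls
Frame 6 starts at roll index 8: roll=10 (strike), consumes 1 roll
Frame 7 starts at roll index 9: rolls=5,5 (sum=10), consumes 2 rolls
Frame 8 starts at roll index 11: rolls=0,7 (sum=7), consumes 2 rolls
Frame 9 starts at roll index 13: rolls=7,3 (sum=10), consumes 2 rolls
Frame 10 starts at roll index 15: 3 remaining rolls

Answer: 0 1 2 4 6 8 9 11 13 15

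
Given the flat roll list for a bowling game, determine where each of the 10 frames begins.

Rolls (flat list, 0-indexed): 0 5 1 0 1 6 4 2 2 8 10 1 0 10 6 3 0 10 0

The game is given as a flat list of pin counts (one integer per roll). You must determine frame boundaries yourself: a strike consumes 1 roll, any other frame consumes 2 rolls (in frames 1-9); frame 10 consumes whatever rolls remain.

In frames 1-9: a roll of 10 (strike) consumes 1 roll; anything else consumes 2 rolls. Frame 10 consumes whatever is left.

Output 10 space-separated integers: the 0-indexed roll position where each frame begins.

Frame 1 starts at roll index 0: rolls=0,5 (sum=5), consumes 2 rolls
Frame 2 starts at roll index 2: rolls=1,0 (sum=1), consumes 2 rolls
Frame 3 starts at roll index 4: rolls=1,6 (sum=7), consumes 2 rolls
Frame 4 starts at roll index 6: rolls=4,2 (sum=6), consumes 2 rolls
Frame 5 starts at roll index 8: rolls=2,8 (sum=10), consumes 2 rolls
Frame 6 starts at roll index 10: roll=10 (strike), consumes 1 roll
Frame 7 starts at roll index 11: rolls=1,0 (sum=1), consumes 2 rolls
Frame 8 starts at roll index 13: roll=10 (strike), consumes 1 roll
Frame 9 starts at roll index 14: rolls=6,3 (sum=9), consumes 2 rolls
Frame 10 starts at roll index 16: 3 remaining rolls

Answer: 0 2 4 6 8 10 11 13 14 16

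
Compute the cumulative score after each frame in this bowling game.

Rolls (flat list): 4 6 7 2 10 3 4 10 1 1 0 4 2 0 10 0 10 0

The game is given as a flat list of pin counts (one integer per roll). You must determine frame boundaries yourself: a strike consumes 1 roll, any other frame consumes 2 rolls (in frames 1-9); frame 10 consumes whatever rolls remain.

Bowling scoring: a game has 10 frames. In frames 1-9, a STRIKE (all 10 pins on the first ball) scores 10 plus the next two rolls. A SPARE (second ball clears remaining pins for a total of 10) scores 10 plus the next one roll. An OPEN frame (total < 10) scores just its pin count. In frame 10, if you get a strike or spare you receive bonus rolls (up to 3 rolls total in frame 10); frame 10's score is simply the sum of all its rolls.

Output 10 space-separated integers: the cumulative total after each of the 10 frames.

Answer: 17 26 43 50 62 64 68 70 90 100

Derivation:
Frame 1: SPARE (4+6=10). 10 + next roll (7) = 17. Cumulative: 17
Frame 2: OPEN (7+2=9). Cumulative: 26
Frame 3: STRIKE. 10 + next two rolls (3+4) = 17. Cumulative: 43
Frame 4: OPEN (3+4=7). Cumulative: 50
Frame 5: STRIKE. 10 + next two rolls (1+1) = 12. Cumulative: 62
Frame 6: OPEN (1+1=2). Cumulative: 64
Frame 7: OPEN (0+4=4). Cumulative: 68
Frame 8: OPEN (2+0=2). Cumulative: 70
Frame 9: STRIKE. 10 + next two rolls (0+10) = 20. Cumulative: 90
Frame 10: SPARE. Sum of all frame-10 rolls (0+10+0) = 10. Cumulative: 100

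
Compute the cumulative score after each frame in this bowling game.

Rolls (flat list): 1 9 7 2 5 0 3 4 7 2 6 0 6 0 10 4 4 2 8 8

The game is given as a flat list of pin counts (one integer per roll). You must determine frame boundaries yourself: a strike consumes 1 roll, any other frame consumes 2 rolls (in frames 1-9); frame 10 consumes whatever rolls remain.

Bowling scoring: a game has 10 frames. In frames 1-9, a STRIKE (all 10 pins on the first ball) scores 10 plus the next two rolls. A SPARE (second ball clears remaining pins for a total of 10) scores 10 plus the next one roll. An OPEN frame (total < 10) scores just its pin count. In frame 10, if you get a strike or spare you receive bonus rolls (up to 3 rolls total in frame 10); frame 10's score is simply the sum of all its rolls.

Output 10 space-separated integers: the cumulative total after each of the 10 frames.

Answer: 17 26 31 38 47 53 59 77 85 103

Derivation:
Frame 1: SPARE (1+9=10). 10 + next roll (7) = 17. Cumulative: 17
Frame 2: OPEN (7+2=9). Cumulative: 26
Frame 3: OPEN (5+0=5). Cumulative: 31
Frame 4: OPEN (3+4=7). Cumulative: 38
Frame 5: OPEN (7+2=9). Cumulative: 47
Frame 6: OPEN (6+0=6). Cumulative: 53
Frame 7: OPEN (6+0=6). Cumulative: 59
Frame 8: STRIKE. 10 + next two rolls (4+4) = 18. Cumulative: 77
Frame 9: OPEN (4+4=8). Cumulative: 85
Frame 10: SPARE. Sum of all frame-10 rolls (2+8+8) = 18. Cumulative: 103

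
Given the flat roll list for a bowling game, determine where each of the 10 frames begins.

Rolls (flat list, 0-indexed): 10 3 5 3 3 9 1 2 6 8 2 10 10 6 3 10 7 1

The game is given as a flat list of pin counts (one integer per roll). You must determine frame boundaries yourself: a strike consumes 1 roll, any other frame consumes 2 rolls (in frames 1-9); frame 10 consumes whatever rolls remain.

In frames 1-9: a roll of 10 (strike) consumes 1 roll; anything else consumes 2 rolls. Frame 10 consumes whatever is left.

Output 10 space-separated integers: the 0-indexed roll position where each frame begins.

Frame 1 starts at roll index 0: roll=10 (strike), consumes 1 roll
Frame 2 starts at roll index 1: rolls=3,5 (sum=8), consumes 2 rolls
Frame 3 starts at roll index 3: rolls=3,3 (sum=6), consumes 2 rolls
Frame 4 starts at roll index 5: rolls=9,1 (sum=10), consumes 2 rolls
Frame 5 starts at roll index 7: rolls=2,6 (sum=8), consumes 2 rolls
Frame 6 starts at roll index 9: rolls=8,2 (sum=10), consumes 2 rolls
Frame 7 starts at roll index 11: roll=10 (strike), consumes 1 roll
Frame 8 starts at roll index 12: roll=10 (strike), consumes 1 roll
Frame 9 starts at roll index 13: rolls=6,3 (sum=9), consumes 2 rolls
Frame 10 starts at roll index 15: 3 remaining rolls

Answer: 0 1 3 5 7 9 11 12 13 15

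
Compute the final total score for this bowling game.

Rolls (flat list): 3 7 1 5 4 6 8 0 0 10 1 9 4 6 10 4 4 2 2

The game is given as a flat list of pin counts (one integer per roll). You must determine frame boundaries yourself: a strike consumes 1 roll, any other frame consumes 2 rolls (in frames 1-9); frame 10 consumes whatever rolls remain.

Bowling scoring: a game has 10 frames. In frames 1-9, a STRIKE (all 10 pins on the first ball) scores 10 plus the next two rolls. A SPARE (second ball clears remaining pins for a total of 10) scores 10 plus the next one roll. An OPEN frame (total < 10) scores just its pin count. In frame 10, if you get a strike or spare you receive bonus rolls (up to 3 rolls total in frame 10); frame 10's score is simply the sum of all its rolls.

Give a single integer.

Answer: 118

Derivation:
Frame 1: SPARE (3+7=10). 10 + next roll (1) = 11. Cumulative: 11
Frame 2: OPEN (1+5=6). Cumulative: 17
Frame 3: SPARE (4+6=10). 10 + next roll (8) = 18. Cumulative: 35
Frame 4: OPEN (8+0=8). Cumulative: 43
Frame 5: SPARE (0+10=10). 10 + next roll (1) = 11. Cumulative: 54
Frame 6: SPARE (1+9=10). 10 + next roll (4) = 14. Cumulative: 68
Frame 7: SPARE (4+6=10). 10 + next roll (10) = 20. Cumulative: 88
Frame 8: STRIKE. 10 + next two rolls (4+4) = 18. Cumulative: 106
Frame 9: OPEN (4+4=8). Cumulative: 114
Frame 10: OPEN. Sum of all frame-10 rolls (2+2) = 4. Cumulative: 118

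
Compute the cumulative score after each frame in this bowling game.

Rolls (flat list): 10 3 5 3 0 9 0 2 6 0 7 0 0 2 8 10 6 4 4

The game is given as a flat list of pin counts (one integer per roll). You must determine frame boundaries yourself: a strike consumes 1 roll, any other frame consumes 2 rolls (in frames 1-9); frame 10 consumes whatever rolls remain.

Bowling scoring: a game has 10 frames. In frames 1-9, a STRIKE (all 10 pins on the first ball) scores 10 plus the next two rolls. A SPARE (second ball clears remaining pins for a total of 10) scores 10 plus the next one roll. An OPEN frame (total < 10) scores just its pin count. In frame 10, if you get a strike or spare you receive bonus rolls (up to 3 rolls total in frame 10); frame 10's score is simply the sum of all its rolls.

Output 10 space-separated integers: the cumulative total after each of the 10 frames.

Answer: 18 26 29 38 46 53 53 73 93 107

Derivation:
Frame 1: STRIKE. 10 + next two rolls (3+5) = 18. Cumulative: 18
Frame 2: OPEN (3+5=8). Cumulative: 26
Frame 3: OPEN (3+0=3). Cumulative: 29
Frame 4: OPEN (9+0=9). Cumulative: 38
Frame 5: OPEN (2+6=8). Cumulative: 46
Frame 6: OPEN (0+7=7). Cumulative: 53
Frame 7: OPEN (0+0=0). Cumulative: 53
Frame 8: SPARE (2+8=10). 10 + next roll (10) = 20. Cumulative: 73
Frame 9: STRIKE. 10 + next two rolls (6+4) = 20. Cumulative: 93
Frame 10: SPARE. Sum of all frame-10 rolls (6+4+4) = 14. Cumulative: 107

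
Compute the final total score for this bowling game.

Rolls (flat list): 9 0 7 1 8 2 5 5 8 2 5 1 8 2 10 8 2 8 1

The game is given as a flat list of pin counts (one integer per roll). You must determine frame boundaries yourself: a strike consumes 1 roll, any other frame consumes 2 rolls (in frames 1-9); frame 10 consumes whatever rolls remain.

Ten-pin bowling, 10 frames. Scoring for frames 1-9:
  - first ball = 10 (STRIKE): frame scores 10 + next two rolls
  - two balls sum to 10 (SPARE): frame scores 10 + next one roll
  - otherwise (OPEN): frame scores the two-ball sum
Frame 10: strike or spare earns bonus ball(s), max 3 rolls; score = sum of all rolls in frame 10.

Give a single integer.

Frame 1: OPEN (9+0=9). Cumulative: 9
Frame 2: OPEN (7+1=8). Cumulative: 17
Frame 3: SPARE (8+2=10). 10 + next roll (5) = 15. Cumulative: 32
Frame 4: SPARE (5+5=10). 10 + next roll (8) = 18. Cumulative: 50
Frame 5: SPARE (8+2=10). 10 + next roll (5) = 15. Cumulative: 65
Frame 6: OPEN (5+1=6). Cumulative: 71
Frame 7: SPARE (8+2=10). 10 + next roll (10) = 20. Cumulative: 91
Frame 8: STRIKE. 10 + next two rolls (8+2) = 20. Cumulative: 111
Frame 9: SPARE (8+2=10). 10 + next roll (8) = 18. Cumulative: 129
Frame 10: OPEN. Sum of all frame-10 rolls (8+1) = 9. Cumulative: 138

Answer: 138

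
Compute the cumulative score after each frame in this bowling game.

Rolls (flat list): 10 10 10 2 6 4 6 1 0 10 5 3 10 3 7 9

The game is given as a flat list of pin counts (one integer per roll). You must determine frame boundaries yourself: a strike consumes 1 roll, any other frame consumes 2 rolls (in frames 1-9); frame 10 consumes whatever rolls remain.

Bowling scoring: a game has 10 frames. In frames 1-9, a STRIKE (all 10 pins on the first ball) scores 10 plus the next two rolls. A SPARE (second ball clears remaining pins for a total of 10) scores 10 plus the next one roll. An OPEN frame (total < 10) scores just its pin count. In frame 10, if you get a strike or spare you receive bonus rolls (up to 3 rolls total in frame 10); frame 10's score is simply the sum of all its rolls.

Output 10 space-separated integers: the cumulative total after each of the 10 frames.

Answer: 30 52 70 78 89 90 108 116 136 155

Derivation:
Frame 1: STRIKE. 10 + next two rolls (10+10) = 30. Cumulative: 30
Frame 2: STRIKE. 10 + next two rolls (10+2) = 22. Cumulative: 52
Frame 3: STRIKE. 10 + next two rolls (2+6) = 18. Cumulative: 70
Frame 4: OPEN (2+6=8). Cumulative: 78
Frame 5: SPARE (4+6=10). 10 + next roll (1) = 11. Cumulative: 89
Frame 6: OPEN (1+0=1). Cumulative: 90
Frame 7: STRIKE. 10 + next two rolls (5+3) = 18. Cumulative: 108
Frame 8: OPEN (5+3=8). Cumulative: 116
Frame 9: STRIKE. 10 + next two rolls (3+7) = 20. Cumulative: 136
Frame 10: SPARE. Sum of all frame-10 rolls (3+7+9) = 19. Cumulative: 155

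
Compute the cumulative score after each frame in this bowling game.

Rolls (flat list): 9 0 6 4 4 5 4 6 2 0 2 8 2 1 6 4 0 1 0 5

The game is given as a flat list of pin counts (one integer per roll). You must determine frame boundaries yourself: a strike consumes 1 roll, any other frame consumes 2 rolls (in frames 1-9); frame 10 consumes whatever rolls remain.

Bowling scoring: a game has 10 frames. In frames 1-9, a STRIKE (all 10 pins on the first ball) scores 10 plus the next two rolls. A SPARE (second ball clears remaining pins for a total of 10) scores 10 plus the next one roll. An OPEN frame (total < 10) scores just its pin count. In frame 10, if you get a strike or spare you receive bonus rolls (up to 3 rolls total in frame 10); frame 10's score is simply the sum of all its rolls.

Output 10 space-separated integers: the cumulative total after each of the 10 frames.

Frame 1: OPEN (9+0=9). Cumulative: 9
Frame 2: SPARE (6+4=10). 10 + next roll (4) = 14. Cumulative: 23
Frame 3: OPEN (4+5=9). Cumulative: 32
Frame 4: SPARE (4+6=10). 10 + next roll (2) = 12. Cumulative: 44
Frame 5: OPEN (2+0=2). Cumulative: 46
Frame 6: SPARE (2+8=10). 10 + next roll (2) = 12. Cumulative: 58
Frame 7: OPEN (2+1=3). Cumulative: 61
Frame 8: SPARE (6+4=10). 10 + next roll (0) = 10. Cumulative: 71
Frame 9: OPEN (0+1=1). Cumulative: 72
Frame 10: OPEN. Sum of all frame-10 rolls (0+5) = 5. Cumulative: 77

Answer: 9 23 32 44 46 58 61 71 72 77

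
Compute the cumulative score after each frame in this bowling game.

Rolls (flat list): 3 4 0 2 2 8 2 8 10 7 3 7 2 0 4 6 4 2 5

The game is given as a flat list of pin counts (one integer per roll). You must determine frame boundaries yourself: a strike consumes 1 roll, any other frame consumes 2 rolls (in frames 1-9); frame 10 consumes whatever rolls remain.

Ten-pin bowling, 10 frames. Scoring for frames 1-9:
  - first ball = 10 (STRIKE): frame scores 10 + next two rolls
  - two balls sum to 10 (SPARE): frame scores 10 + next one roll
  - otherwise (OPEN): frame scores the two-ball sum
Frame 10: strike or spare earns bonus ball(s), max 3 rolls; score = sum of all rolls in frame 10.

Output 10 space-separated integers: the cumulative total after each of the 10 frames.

Frame 1: OPEN (3+4=7). Cumulative: 7
Frame 2: OPEN (0+2=2). Cumulative: 9
Frame 3: SPARE (2+8=10). 10 + next roll (2) = 12. Cumulative: 21
Frame 4: SPARE (2+8=10). 10 + next roll (10) = 20. Cumulative: 41
Frame 5: STRIKE. 10 + next two rolls (7+3) = 20. Cumulative: 61
Frame 6: SPARE (7+3=10). 10 + next roll (7) = 17. Cumulative: 78
Frame 7: OPEN (7+2=9). Cumulative: 87
Frame 8: OPEN (0+4=4). Cumulative: 91
Frame 9: SPARE (6+4=10). 10 + next roll (2) = 12. Cumulative: 103
Frame 10: OPEN. Sum of all frame-10 rolls (2+5) = 7. Cumulative: 110

Answer: 7 9 21 41 61 78 87 91 103 110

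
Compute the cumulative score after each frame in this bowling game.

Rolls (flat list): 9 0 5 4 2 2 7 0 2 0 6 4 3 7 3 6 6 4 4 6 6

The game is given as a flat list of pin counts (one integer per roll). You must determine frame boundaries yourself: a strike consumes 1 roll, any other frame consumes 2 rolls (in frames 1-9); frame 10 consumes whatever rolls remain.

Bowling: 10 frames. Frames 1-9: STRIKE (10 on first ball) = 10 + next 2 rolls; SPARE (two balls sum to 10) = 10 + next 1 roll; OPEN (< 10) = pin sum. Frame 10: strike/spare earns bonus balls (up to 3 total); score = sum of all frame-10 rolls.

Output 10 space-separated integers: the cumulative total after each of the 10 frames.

Answer: 9 18 22 29 31 44 57 66 80 96

Derivation:
Frame 1: OPEN (9+0=9). Cumulative: 9
Frame 2: OPEN (5+4=9). Cumulative: 18
Frame 3: OPEN (2+2=4). Cumulative: 22
Frame 4: OPEN (7+0=7). Cumulative: 29
Frame 5: OPEN (2+0=2). Cumulative: 31
Frame 6: SPARE (6+4=10). 10 + next roll (3) = 13. Cumulative: 44
Frame 7: SPARE (3+7=10). 10 + next roll (3) = 13. Cumulative: 57
Frame 8: OPEN (3+6=9). Cumulative: 66
Frame 9: SPARE (6+4=10). 10 + next roll (4) = 14. Cumulative: 80
Frame 10: SPARE. Sum of all frame-10 rolls (4+6+6) = 16. Cumulative: 96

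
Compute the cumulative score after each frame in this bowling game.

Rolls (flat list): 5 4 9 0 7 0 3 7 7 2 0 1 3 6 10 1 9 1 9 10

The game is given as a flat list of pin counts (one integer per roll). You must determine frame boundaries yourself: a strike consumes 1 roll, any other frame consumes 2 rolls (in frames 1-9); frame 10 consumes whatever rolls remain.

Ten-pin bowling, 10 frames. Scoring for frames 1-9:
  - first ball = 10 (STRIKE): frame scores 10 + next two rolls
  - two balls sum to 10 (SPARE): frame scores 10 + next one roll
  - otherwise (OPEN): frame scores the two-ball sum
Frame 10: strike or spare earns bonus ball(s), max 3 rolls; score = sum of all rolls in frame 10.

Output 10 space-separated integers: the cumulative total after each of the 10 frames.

Answer: 9 18 25 42 51 52 61 81 92 112

Derivation:
Frame 1: OPEN (5+4=9). Cumulative: 9
Frame 2: OPEN (9+0=9). Cumulative: 18
Frame 3: OPEN (7+0=7). Cumulative: 25
Frame 4: SPARE (3+7=10). 10 + next roll (7) = 17. Cumulative: 42
Frame 5: OPEN (7+2=9). Cumulative: 51
Frame 6: OPEN (0+1=1). Cumulative: 52
Frame 7: OPEN (3+6=9). Cumulative: 61
Frame 8: STRIKE. 10 + next two rolls (1+9) = 20. Cumulative: 81
Frame 9: SPARE (1+9=10). 10 + next roll (1) = 11. Cumulative: 92
Frame 10: SPARE. Sum of all frame-10 rolls (1+9+10) = 20. Cumulative: 112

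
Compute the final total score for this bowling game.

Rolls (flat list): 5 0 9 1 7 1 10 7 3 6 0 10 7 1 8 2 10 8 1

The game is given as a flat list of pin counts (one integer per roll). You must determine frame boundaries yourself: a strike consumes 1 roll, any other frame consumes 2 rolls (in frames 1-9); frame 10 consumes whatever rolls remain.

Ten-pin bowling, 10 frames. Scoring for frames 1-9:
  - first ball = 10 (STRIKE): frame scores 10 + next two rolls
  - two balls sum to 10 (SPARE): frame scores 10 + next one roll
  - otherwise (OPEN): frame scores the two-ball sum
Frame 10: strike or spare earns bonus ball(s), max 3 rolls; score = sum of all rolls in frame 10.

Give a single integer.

Answer: 137

Derivation:
Frame 1: OPEN (5+0=5). Cumulative: 5
Frame 2: SPARE (9+1=10). 10 + next roll (7) = 17. Cumulative: 22
Frame 3: OPEN (7+1=8). Cumulative: 30
Frame 4: STRIKE. 10 + next two rolls (7+3) = 20. Cumulative: 50
Frame 5: SPARE (7+3=10). 10 + next roll (6) = 16. Cumulative: 66
Frame 6: OPEN (6+0=6). Cumulative: 72
Frame 7: STRIKE. 10 + next two rolls (7+1) = 18. Cumulative: 90
Frame 8: OPEN (7+1=8). Cumulative: 98
Frame 9: SPARE (8+2=10). 10 + next roll (10) = 20. Cumulative: 118
Frame 10: STRIKE. Sum of all frame-10 rolls (10+8+1) = 19. Cumulative: 137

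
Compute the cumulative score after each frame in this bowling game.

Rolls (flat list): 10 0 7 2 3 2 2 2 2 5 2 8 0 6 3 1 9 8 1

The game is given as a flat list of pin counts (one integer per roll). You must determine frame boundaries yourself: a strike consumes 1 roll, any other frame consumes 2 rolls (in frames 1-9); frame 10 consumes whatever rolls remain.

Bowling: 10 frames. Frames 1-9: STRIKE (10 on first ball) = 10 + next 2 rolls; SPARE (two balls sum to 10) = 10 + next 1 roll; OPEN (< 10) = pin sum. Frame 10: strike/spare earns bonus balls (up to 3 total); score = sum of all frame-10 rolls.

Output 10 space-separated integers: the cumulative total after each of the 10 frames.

Answer: 17 24 29 33 37 44 52 61 79 88

Derivation:
Frame 1: STRIKE. 10 + next two rolls (0+7) = 17. Cumulative: 17
Frame 2: OPEN (0+7=7). Cumulative: 24
Frame 3: OPEN (2+3=5). Cumulative: 29
Frame 4: OPEN (2+2=4). Cumulative: 33
Frame 5: OPEN (2+2=4). Cumulative: 37
Frame 6: OPEN (5+2=7). Cumulative: 44
Frame 7: OPEN (8+0=8). Cumulative: 52
Frame 8: OPEN (6+3=9). Cumulative: 61
Frame 9: SPARE (1+9=10). 10 + next roll (8) = 18. Cumulative: 79
Frame 10: OPEN. Sum of all frame-10 rolls (8+1) = 9. Cumulative: 88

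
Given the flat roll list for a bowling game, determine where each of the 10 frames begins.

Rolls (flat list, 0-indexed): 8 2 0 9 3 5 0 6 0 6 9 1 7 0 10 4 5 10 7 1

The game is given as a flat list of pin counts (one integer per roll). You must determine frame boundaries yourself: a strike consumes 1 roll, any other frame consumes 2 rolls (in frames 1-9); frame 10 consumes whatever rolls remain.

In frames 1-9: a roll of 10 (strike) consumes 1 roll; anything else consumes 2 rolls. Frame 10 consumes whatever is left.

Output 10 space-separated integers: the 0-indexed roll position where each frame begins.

Answer: 0 2 4 6 8 10 12 14 15 17

Derivation:
Frame 1 starts at roll index 0: rolls=8,2 (sum=10), consumes 2 rolls
Frame 2 starts at roll index 2: rolls=0,9 (sum=9), consumes 2 rolls
Frame 3 starts at roll index 4: rolls=3,5 (sum=8), consumes 2 rolls
Frame 4 starts at roll index 6: rolls=0,6 (sum=6), consumes 2 rolls
Frame 5 starts at roll index 8: rolls=0,6 (sum=6), consumes 2 rolls
Frame 6 starts at roll index 10: rolls=9,1 (sum=10), consumes 2 rolls
Frame 7 starts at roll index 12: rolls=7,0 (sum=7), consumes 2 rolls
Frame 8 starts at roll index 14: roll=10 (strike), consumes 1 roll
Frame 9 starts at roll index 15: rolls=4,5 (sum=9), consumes 2 rolls
Frame 10 starts at roll index 17: 3 remaining rolls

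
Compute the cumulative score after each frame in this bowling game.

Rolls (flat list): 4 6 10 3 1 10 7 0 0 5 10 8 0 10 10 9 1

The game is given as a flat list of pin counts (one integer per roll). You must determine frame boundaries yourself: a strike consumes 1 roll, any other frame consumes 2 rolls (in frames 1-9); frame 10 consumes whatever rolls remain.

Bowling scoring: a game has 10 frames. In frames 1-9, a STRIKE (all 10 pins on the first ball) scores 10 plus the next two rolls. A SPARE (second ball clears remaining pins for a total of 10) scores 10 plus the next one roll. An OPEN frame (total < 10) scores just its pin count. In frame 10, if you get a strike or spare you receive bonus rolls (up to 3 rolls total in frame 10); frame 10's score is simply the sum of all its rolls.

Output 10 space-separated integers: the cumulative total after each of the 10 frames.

Answer: 20 34 38 55 62 67 85 93 122 142

Derivation:
Frame 1: SPARE (4+6=10). 10 + next roll (10) = 20. Cumulative: 20
Frame 2: STRIKE. 10 + next two rolls (3+1) = 14. Cumulative: 34
Frame 3: OPEN (3+1=4). Cumulative: 38
Frame 4: STRIKE. 10 + next two rolls (7+0) = 17. Cumulative: 55
Frame 5: OPEN (7+0=7). Cumulative: 62
Frame 6: OPEN (0+5=5). Cumulative: 67
Frame 7: STRIKE. 10 + next two rolls (8+0) = 18. Cumulative: 85
Frame 8: OPEN (8+0=8). Cumulative: 93
Frame 9: STRIKE. 10 + next two rolls (10+9) = 29. Cumulative: 122
Frame 10: STRIKE. Sum of all frame-10 rolls (10+9+1) = 20. Cumulative: 142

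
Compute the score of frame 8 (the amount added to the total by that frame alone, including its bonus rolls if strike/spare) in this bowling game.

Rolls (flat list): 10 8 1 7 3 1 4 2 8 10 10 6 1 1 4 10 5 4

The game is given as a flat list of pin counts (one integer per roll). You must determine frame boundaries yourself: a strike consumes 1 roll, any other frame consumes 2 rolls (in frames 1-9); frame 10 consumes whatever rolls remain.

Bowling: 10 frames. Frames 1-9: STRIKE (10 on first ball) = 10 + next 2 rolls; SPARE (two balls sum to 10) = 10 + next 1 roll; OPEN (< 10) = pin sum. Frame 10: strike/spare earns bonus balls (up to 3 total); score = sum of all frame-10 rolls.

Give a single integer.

Frame 1: STRIKE. 10 + next two rolls (8+1) = 19. Cumulative: 19
Frame 2: OPEN (8+1=9). Cumulative: 28
Frame 3: SPARE (7+3=10). 10 + next roll (1) = 11. Cumulative: 39
Frame 4: OPEN (1+4=5). Cumulative: 44
Frame 5: SPARE (2+8=10). 10 + next roll (10) = 20. Cumulative: 64
Frame 6: STRIKE. 10 + next two rolls (10+6) = 26. Cumulative: 90
Frame 7: STRIKE. 10 + next two rolls (6+1) = 17. Cumulative: 107
Frame 8: OPEN (6+1=7). Cumulative: 114
Frame 9: OPEN (1+4=5). Cumulative: 119
Frame 10: STRIKE. Sum of all frame-10 rolls (10+5+4) = 19. Cumulative: 138

Answer: 7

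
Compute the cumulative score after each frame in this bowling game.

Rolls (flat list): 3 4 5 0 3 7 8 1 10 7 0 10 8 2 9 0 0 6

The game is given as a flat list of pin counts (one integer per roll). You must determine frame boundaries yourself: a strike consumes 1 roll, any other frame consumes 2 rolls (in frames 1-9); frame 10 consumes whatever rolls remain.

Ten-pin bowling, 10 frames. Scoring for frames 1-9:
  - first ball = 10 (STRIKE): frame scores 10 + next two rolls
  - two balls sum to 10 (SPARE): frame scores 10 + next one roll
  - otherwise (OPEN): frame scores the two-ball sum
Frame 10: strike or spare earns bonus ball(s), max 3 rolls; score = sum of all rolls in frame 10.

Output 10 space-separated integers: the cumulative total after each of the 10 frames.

Answer: 7 12 30 39 56 63 83 102 111 117

Derivation:
Frame 1: OPEN (3+4=7). Cumulative: 7
Frame 2: OPEN (5+0=5). Cumulative: 12
Frame 3: SPARE (3+7=10). 10 + next roll (8) = 18. Cumulative: 30
Frame 4: OPEN (8+1=9). Cumulative: 39
Frame 5: STRIKE. 10 + next two rolls (7+0) = 17. Cumulative: 56
Frame 6: OPEN (7+0=7). Cumulative: 63
Frame 7: STRIKE. 10 + next two rolls (8+2) = 20. Cumulative: 83
Frame 8: SPARE (8+2=10). 10 + next roll (9) = 19. Cumulative: 102
Frame 9: OPEN (9+0=9). Cumulative: 111
Frame 10: OPEN. Sum of all frame-10 rolls (0+6) = 6. Cumulative: 117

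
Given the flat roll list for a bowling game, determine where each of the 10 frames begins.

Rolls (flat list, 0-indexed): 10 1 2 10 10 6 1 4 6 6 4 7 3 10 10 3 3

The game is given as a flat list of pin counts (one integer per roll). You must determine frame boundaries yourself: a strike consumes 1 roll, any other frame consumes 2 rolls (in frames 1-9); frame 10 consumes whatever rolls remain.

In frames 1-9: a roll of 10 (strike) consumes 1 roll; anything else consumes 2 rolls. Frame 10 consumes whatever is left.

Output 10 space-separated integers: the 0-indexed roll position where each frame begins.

Frame 1 starts at roll index 0: roll=10 (strike), consumes 1 roll
Frame 2 starts at roll index 1: rolls=1,2 (sum=3), consumes 2 rolls
Frame 3 starts at roll index 3: roll=10 (strike), consumes 1 roll
Frame 4 starts at roll index 4: roll=10 (strike), consumes 1 roll
Frame 5 starts at roll index 5: rolls=6,1 (sum=7), consumes 2 rolls
Frame 6 starts at roll index 7: rolls=4,6 (sum=10), consumes 2 rolls
Frame 7 starts at roll index 9: rolls=6,4 (sum=10), consumes 2 rolls
Frame 8 starts at roll index 11: rolls=7,3 (sum=10), consumes 2 rolls
Frame 9 starts at roll index 13: roll=10 (strike), consumes 1 roll
Frame 10 starts at roll index 14: 3 remaining rolls

Answer: 0 1 3 4 5 7 9 11 13 14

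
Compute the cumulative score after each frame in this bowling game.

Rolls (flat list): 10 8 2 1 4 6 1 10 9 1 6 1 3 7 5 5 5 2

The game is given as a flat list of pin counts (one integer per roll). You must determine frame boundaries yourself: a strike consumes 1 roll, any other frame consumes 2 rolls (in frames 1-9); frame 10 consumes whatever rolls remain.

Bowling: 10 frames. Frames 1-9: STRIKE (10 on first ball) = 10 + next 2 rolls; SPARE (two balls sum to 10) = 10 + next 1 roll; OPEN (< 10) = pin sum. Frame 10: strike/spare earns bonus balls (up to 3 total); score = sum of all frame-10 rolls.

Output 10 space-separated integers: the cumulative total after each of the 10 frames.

Answer: 20 31 36 43 63 79 86 101 116 123

Derivation:
Frame 1: STRIKE. 10 + next two rolls (8+2) = 20. Cumulative: 20
Frame 2: SPARE (8+2=10). 10 + next roll (1) = 11. Cumulative: 31
Frame 3: OPEN (1+4=5). Cumulative: 36
Frame 4: OPEN (6+1=7). Cumulative: 43
Frame 5: STRIKE. 10 + next two rolls (9+1) = 20. Cumulative: 63
Frame 6: SPARE (9+1=10). 10 + next roll (6) = 16. Cumulative: 79
Frame 7: OPEN (6+1=7). Cumulative: 86
Frame 8: SPARE (3+7=10). 10 + next roll (5) = 15. Cumulative: 101
Frame 9: SPARE (5+5=10). 10 + next roll (5) = 15. Cumulative: 116
Frame 10: OPEN. Sum of all frame-10 rolls (5+2) = 7. Cumulative: 123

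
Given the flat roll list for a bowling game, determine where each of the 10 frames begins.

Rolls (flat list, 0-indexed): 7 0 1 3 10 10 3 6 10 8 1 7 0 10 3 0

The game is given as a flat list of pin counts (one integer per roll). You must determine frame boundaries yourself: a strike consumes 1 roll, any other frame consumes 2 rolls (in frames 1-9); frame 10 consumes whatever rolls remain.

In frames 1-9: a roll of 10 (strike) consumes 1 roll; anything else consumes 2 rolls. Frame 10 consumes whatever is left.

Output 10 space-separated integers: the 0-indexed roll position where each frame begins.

Answer: 0 2 4 5 6 8 9 11 13 14

Derivation:
Frame 1 starts at roll index 0: rolls=7,0 (sum=7), consumes 2 rolls
Frame 2 starts at roll index 2: rolls=1,3 (sum=4), consumes 2 rolls
Frame 3 starts at roll index 4: roll=10 (strike), consumes 1 roll
Frame 4 starts at roll index 5: roll=10 (strike), consumes 1 roll
Frame 5 starts at roll index 6: rolls=3,6 (sum=9), consumes 2 rolls
Frame 6 starts at roll index 8: roll=10 (strike), consumes 1 roll
Frame 7 starts at roll index 9: rolls=8,1 (sum=9), consumes 2 rolls
Frame 8 starts at roll index 11: rolls=7,0 (sum=7), consumes 2 rolls
Frame 9 starts at roll index 13: roll=10 (strike), consumes 1 roll
Frame 10 starts at roll index 14: 2 remaining rolls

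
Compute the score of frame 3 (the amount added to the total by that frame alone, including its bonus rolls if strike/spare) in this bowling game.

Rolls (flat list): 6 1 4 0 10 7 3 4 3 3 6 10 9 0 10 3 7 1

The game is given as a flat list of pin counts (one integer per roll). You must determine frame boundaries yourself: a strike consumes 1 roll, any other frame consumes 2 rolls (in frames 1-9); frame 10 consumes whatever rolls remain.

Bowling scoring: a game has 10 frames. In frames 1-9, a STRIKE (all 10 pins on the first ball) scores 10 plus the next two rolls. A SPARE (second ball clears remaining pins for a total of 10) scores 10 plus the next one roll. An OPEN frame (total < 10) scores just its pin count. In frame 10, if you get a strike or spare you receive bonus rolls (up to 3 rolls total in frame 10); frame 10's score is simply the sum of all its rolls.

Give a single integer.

Frame 1: OPEN (6+1=7). Cumulative: 7
Frame 2: OPEN (4+0=4). Cumulative: 11
Frame 3: STRIKE. 10 + next two rolls (7+3) = 20. Cumulative: 31
Frame 4: SPARE (7+3=10). 10 + next roll (4) = 14. Cumulative: 45
Frame 5: OPEN (4+3=7). Cumulative: 52

Answer: 20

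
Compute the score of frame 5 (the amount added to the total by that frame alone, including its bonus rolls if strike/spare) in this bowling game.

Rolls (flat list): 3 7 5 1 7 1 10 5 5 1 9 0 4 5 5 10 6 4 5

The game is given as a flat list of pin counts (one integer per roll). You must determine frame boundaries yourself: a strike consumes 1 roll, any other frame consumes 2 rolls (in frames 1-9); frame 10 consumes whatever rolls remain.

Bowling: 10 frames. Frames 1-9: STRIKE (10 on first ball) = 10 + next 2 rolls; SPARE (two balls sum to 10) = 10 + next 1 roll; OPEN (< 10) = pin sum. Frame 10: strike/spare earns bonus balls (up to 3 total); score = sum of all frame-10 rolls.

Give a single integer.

Answer: 11

Derivation:
Frame 1: SPARE (3+7=10). 10 + next roll (5) = 15. Cumulative: 15
Frame 2: OPEN (5+1=6). Cumulative: 21
Frame 3: OPEN (7+1=8). Cumulative: 29
Frame 4: STRIKE. 10 + next two rolls (5+5) = 20. Cumulative: 49
Frame 5: SPARE (5+5=10). 10 + next roll (1) = 11. Cumulative: 60
Frame 6: SPARE (1+9=10). 10 + next roll (0) = 10. Cumulative: 70
Frame 7: OPEN (0+4=4). Cumulative: 74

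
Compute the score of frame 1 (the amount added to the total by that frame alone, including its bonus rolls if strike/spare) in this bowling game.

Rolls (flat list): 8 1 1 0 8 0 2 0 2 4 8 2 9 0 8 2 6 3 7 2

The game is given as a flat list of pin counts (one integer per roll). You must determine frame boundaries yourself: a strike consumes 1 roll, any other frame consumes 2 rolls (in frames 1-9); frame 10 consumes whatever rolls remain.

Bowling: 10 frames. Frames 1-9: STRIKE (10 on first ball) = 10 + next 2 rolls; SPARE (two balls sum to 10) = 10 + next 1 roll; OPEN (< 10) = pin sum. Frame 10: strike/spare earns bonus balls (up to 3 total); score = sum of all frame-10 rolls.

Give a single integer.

Answer: 9

Derivation:
Frame 1: OPEN (8+1=9). Cumulative: 9
Frame 2: OPEN (1+0=1). Cumulative: 10
Frame 3: OPEN (8+0=8). Cumulative: 18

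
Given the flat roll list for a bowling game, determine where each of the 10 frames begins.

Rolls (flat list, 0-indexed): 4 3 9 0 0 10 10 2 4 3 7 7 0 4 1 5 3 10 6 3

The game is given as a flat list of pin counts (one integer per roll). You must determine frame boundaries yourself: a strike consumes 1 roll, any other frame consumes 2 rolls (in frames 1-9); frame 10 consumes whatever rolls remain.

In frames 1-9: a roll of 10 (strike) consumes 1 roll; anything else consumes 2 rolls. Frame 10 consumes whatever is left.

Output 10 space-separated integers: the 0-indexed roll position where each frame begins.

Answer: 0 2 4 6 7 9 11 13 15 17

Derivation:
Frame 1 starts at roll index 0: rolls=4,3 (sum=7), consumes 2 rolls
Frame 2 starts at roll index 2: rolls=9,0 (sum=9), consumes 2 rolls
Frame 3 starts at roll index 4: rolls=0,10 (sum=10), consumes 2 rolls
Frame 4 starts at roll index 6: roll=10 (strike), consumes 1 roll
Frame 5 starts at roll index 7: rolls=2,4 (sum=6), consumes 2 rolls
Frame 6 starts at roll index 9: rolls=3,7 (sum=10), consumes 2 rolls
Frame 7 starts at roll index 11: rolls=7,0 (sum=7), consumes 2 rolls
Frame 8 starts at roll index 13: rolls=4,1 (sum=5), consumes 2 rolls
Frame 9 starts at roll index 15: rolls=5,3 (sum=8), consumes 2 rolls
Frame 10 starts at roll index 17: 3 remaining rolls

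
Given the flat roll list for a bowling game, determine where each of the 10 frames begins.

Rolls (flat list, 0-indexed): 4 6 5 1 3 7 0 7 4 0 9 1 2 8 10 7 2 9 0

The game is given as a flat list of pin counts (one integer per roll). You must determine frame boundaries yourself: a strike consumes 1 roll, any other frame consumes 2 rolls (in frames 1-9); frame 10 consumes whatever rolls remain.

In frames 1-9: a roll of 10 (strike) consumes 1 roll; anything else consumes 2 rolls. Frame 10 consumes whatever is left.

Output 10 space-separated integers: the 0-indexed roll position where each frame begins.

Frame 1 starts at roll index 0: rolls=4,6 (sum=10), consumes 2 rolls
Frame 2 starts at roll index 2: rolls=5,1 (sum=6), consumes 2 rolls
Frame 3 starts at roll index 4: rolls=3,7 (sum=10), consumes 2 rolls
Frame 4 starts at roll index 6: rolls=0,7 (sum=7), consumes 2 rolls
Frame 5 starts at roll index 8: rolls=4,0 (sum=4), consumes 2 rolls
Frame 6 starts at roll index 10: rolls=9,1 (sum=10), consumes 2 rolls
Frame 7 starts at roll index 12: rolls=2,8 (sum=10), consumes 2 rolls
Frame 8 starts at roll index 14: roll=10 (strike), consumes 1 roll
Frame 9 starts at roll index 15: rolls=7,2 (sum=9), consumes 2 rolls
Frame 10 starts at roll index 17: 2 remaining rolls

Answer: 0 2 4 6 8 10 12 14 15 17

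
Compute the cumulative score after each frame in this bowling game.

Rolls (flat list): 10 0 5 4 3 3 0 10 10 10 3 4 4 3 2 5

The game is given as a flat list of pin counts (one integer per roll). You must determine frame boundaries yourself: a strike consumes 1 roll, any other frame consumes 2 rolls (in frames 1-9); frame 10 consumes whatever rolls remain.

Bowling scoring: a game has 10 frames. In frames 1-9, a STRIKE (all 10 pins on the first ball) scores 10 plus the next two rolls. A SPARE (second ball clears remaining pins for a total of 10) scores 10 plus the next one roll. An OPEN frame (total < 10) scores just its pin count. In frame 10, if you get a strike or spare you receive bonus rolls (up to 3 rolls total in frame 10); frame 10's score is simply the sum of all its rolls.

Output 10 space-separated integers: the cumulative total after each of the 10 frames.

Answer: 15 20 27 30 60 83 100 107 114 121

Derivation:
Frame 1: STRIKE. 10 + next two rolls (0+5) = 15. Cumulative: 15
Frame 2: OPEN (0+5=5). Cumulative: 20
Frame 3: OPEN (4+3=7). Cumulative: 27
Frame 4: OPEN (3+0=3). Cumulative: 30
Frame 5: STRIKE. 10 + next two rolls (10+10) = 30. Cumulative: 60
Frame 6: STRIKE. 10 + next two rolls (10+3) = 23. Cumulative: 83
Frame 7: STRIKE. 10 + next two rolls (3+4) = 17. Cumulative: 100
Frame 8: OPEN (3+4=7). Cumulative: 107
Frame 9: OPEN (4+3=7). Cumulative: 114
Frame 10: OPEN. Sum of all frame-10 rolls (2+5) = 7. Cumulative: 121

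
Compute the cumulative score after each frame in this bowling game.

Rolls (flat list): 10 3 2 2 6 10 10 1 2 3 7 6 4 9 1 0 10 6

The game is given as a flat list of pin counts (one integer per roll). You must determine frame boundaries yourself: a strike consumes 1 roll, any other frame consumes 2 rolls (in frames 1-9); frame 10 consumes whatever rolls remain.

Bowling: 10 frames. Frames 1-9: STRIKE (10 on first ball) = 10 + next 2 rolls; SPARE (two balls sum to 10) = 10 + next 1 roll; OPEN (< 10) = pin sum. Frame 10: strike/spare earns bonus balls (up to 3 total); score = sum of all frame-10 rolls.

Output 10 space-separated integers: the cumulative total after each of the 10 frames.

Frame 1: STRIKE. 10 + next two rolls (3+2) = 15. Cumulative: 15
Frame 2: OPEN (3+2=5). Cumulative: 20
Frame 3: OPEN (2+6=8). Cumulative: 28
Frame 4: STRIKE. 10 + next two rolls (10+1) = 21. Cumulative: 49
Frame 5: STRIKE. 10 + next two rolls (1+2) = 13. Cumulative: 62
Frame 6: OPEN (1+2=3). Cumulative: 65
Frame 7: SPARE (3+7=10). 10 + next roll (6) = 16. Cumulative: 81
Frame 8: SPARE (6+4=10). 10 + next roll (9) = 19. Cumulative: 100
Frame 9: SPARE (9+1=10). 10 + next roll (0) = 10. Cumulative: 110
Frame 10: SPARE. Sum of all frame-10 rolls (0+10+6) = 16. Cumulative: 126

Answer: 15 20 28 49 62 65 81 100 110 126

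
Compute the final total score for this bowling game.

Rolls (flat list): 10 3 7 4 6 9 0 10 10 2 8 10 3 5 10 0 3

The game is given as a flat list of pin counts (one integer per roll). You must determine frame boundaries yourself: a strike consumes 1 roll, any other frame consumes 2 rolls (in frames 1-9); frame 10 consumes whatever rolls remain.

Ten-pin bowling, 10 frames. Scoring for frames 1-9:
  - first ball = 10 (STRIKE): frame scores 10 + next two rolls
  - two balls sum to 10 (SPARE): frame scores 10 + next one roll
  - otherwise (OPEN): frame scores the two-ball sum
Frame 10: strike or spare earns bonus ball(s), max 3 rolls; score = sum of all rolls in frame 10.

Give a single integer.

Answer: 163

Derivation:
Frame 1: STRIKE. 10 + next two rolls (3+7) = 20. Cumulative: 20
Frame 2: SPARE (3+7=10). 10 + next roll (4) = 14. Cumulative: 34
Frame 3: SPARE (4+6=10). 10 + next roll (9) = 19. Cumulative: 53
Frame 4: OPEN (9+0=9). Cumulative: 62
Frame 5: STRIKE. 10 + next two rolls (10+2) = 22. Cumulative: 84
Frame 6: STRIKE. 10 + next two rolls (2+8) = 20. Cumulative: 104
Frame 7: SPARE (2+8=10). 10 + next roll (10) = 20. Cumulative: 124
Frame 8: STRIKE. 10 + next two rolls (3+5) = 18. Cumulative: 142
Frame 9: OPEN (3+5=8). Cumulative: 150
Frame 10: STRIKE. Sum of all frame-10 rolls (10+0+3) = 13. Cumulative: 163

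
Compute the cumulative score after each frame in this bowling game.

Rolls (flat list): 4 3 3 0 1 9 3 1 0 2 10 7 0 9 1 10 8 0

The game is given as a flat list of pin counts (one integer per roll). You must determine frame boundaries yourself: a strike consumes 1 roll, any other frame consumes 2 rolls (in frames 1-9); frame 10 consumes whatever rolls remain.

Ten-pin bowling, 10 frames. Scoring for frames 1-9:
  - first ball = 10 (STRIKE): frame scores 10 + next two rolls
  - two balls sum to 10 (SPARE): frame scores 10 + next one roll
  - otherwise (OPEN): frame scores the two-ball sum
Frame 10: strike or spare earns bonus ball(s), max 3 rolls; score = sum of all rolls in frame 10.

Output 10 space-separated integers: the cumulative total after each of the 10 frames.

Frame 1: OPEN (4+3=7). Cumulative: 7
Frame 2: OPEN (3+0=3). Cumulative: 10
Frame 3: SPARE (1+9=10). 10 + next roll (3) = 13. Cumulative: 23
Frame 4: OPEN (3+1=4). Cumulative: 27
Frame 5: OPEN (0+2=2). Cumulative: 29
Frame 6: STRIKE. 10 + next two rolls (7+0) = 17. Cumulative: 46
Frame 7: OPEN (7+0=7). Cumulative: 53
Frame 8: SPARE (9+1=10). 10 + next roll (10) = 20. Cumulative: 73
Frame 9: STRIKE. 10 + next two rolls (8+0) = 18. Cumulative: 91
Frame 10: OPEN. Sum of all frame-10 rolls (8+0) = 8. Cumulative: 99

Answer: 7 10 23 27 29 46 53 73 91 99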